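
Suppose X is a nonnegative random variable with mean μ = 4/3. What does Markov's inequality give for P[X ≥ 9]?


μ = E[X] = 4/3, a = 9.
Markov: P[X ≥ 9] ≤ μ/a = (4/3)/9 = 4/27.
Numerically: ≈ 0.148.
(Since a = 9 > μ = 1.333, the bound 4/27 is < 1 and informative.)

P[X ≥ 9] ≤ 4/27 ≈ 0.148.


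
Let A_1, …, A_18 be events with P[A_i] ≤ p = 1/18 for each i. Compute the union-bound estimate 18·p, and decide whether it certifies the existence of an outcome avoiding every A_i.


Union bound: P[∪_{i=1}^{18} A_i] ≤ Σ_i P[A_i] ≤ 18·p = 18·(1/18) = 1.
Numerically: 1 ≈ 1.000.
Is 1 < 1? NO.
Since the bound 1 is ≥ 1, the union bound is uninformative here; it does NOT by itself certify existence.

18·p = 1 ≈ 1.000; existence NOT certified by the union bound.


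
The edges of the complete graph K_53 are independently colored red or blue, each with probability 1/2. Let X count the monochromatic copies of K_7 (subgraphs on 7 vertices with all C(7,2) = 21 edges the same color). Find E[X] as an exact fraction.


Let X = Σ_S X_S over the C(53, 7) = 154143080 subsets S of size 7, where X_S = 1 if the K_7 on S is monochromatic.
For a fixed S, the K_7 on S has C(7, 2) = 21 edges. P[all 21 edges red] = (1/2)^21, and likewise for blue, so P[monochromatic] = 2·(1/2)^21 = 2^{1 − 21} = 1/1048576.
By linearity: E[X] = C(53, 7) · 2^{1 − 21} = 154143080 · 1/1048576 = 19267885/131072.
Numerically: E[X] ≈ 147.002296.

E[X] = C(53,7)·2^(1−C(7,2)) = 19267885/131072 ≈ 147.002296.


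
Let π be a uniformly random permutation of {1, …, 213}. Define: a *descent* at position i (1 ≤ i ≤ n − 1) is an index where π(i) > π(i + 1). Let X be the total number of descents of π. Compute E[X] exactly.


Write X = Σ X_I over i = 1, …, 212, with X_I the indicator of one descent.
There are 212 indicators.
For each fixed i, the pair (π(i), π(i+1)) is a uniformly random ordered pair of distinct values from {1, …, 213}; by symmetry P[π(i) > π(i+1)] = 1/2.
By linearity: E[X] = 212 · (1/2) = (213 − 1) · (1/2) = 106 ≈ 106.000.

E[X] = 106 = 106.000.


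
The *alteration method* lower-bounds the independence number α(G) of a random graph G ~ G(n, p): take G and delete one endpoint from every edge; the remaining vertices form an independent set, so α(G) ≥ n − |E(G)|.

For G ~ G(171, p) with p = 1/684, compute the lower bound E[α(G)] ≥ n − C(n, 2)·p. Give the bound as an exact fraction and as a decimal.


E[|E(G)|] = C(171, 2)·p = 14535 · (1/684) = 85/4.
E[α(G)] ≥ n − E[|E(G)|] = 171 − 85/4 = 599/4.
Numerically: ≈ 149.750.
(This is only a lower bound; the true E[α(G)] may be larger.)

E[α(G)] ≥ 599/4 ≈ 149.750.


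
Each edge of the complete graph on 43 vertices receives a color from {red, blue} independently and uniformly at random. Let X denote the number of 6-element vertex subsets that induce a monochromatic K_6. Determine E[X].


Let X = Σ_S X_S over the C(43, 6) = 6096454 subsets S of size 6, where X_S = 1 if the K_6 on S is monochromatic.
For a fixed S, the K_6 on S has C(6, 2) = 15 edges. P[all 15 edges red] = (1/2)^15, and likewise for blue, so P[monochromatic] = 2·(1/2)^15 = 2^{1 − 15} = 1/16384.
By linearity of expectation: E[X] = C(43, 6) · 2^{1 − 15} = 6096454 · 1/16384 = 3048227/8192.
Numerically: E[X] ≈ 372.09802.

E[X] = C(43,6)·2^(1−C(6,2)) = 3048227/8192 ≈ 372.09802.


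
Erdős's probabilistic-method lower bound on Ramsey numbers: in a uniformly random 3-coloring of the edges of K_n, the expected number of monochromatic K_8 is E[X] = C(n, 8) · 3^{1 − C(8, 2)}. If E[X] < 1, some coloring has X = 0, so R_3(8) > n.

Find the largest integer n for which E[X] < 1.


We need C(n, 8) · 3^{1 − 28} < 1, i.e. C(n, 8) < 3^{28 − 1} = 7625597484987.
Check values of n near the boundary:
  n = 155: C(155, 8) = 6876747915675; 6876747915675 < 7625597484987? YES
  n = 156: C(156, 8) = 7248464019225; 7248464019225 < 7625597484987? YES
  n = 157: C(157, 8) = 7637643295425; 7637643295425 < 7625597484987? NO
  n = 158: C(158, 8) = 8044984271181; 8044984271181 < 7625597484987? NO
The largest n with C(n, 8) < 7625597484987 is n = 156 (where E[X] = 805384891025/847288609443 ≈ 0.95054). Hence R_3(8) > 156, i.e. R_3(8) ≥ 157.

Largest n = 156; hence R_3(8) > 156.


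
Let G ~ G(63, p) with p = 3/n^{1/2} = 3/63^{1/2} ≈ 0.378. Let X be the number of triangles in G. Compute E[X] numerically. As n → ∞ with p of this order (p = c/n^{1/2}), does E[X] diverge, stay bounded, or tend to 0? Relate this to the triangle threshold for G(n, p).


Number of potential triangles: C(63, 3) = 39711.
Each occurs with probability p³ ≈ (0.378)³ ≈ 5.399492e-02.
By linearity: E[X] = C(63, 3)·p³ ≈ 39711 · 5.399492e-02 ≈ 2144.1925.
Since α = 1/2 < 1, p = c/n^{1/2} ≫ 1/n is above the triangle threshold p ~ 1/n. Asymptotically E[X] ~ (c³/6)·n^{3(1−α)} = (3³/6)·n^{1.5} → ∞; triangles are abundant w.h.p.

E[X] ≈ 2144.1925; in regime p = Θ(1/n^{1/2}) E[X] diverges (above the triangle threshold p ~ 1/n).


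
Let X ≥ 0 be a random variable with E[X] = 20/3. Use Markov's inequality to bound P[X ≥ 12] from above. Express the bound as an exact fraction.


μ = E[X] = 20/3, a = 12.
Markov: P[X ≥ 12] ≤ μ/a = (20/3)/12 = 5/9.
Numerically: ≈ 0.555556.
(Since a = 12 > μ = 6.666667, the bound 5/9 is < 1 and informative.)

P[X ≥ 12] ≤ 5/9 ≈ 0.555556.


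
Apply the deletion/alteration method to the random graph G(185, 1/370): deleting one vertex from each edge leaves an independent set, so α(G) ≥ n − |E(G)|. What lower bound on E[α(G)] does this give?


E[|E(G)|] = C(185, 2)·p = 17020 · (1/370) = 46.
E[α(G)] ≥ n − E[|E(G)|] = 185 − 46 = 139.
Numerically: ≈ 139.0000.
(This is only a lower bound; the true E[α(G)] may be larger.)

E[α(G)] ≥ 139 ≈ 139.0000.


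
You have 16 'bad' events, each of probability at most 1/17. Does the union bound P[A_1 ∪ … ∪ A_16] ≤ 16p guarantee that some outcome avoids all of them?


Union bound: P[∪_{i=1}^{16} A_i] ≤ Σ_i P[A_i] ≤ 16·p = 16·(1/17) = 16/17.
Numerically: 16/17 ≈ 0.941176.
Is 16/17 < 1? YES.
Since P[∪ A_i] ≤ 16/17 < 1, the complement has P[∩ A_i^c] ≥ 1 − 16/17 = 1/17 > 0, so some outcome avoids every A_i.

16·p = 16/17 ≈ 0.941176; existence CERTIFIED by the union bound.


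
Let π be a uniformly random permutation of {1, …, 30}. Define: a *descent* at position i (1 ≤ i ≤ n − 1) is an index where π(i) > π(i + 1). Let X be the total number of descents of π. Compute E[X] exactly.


Write X = Σ X_I over i = 1, …, 29, with X_I the indicator of one descent.
There are 29 indicators.
For each fixed i, the pair (π(i), π(i+1)) is a uniformly random ordered pair of distinct values from {1, …, 30}; by symmetry P[π(i) > π(i+1)] = 1/2.
By linearity: E[X] = 29 · (1/2) = (30 − 1) · (1/2) = 29/2 ≈ 14.500.

E[X] = 29/2 = 14.500.


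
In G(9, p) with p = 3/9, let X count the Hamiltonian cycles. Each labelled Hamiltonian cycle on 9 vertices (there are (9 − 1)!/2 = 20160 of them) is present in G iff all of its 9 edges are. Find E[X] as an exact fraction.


K_9 has (9 − 1)!/2 = 20160 labelled Hamiltonian cycles.
For each such Hamiltonian cycle H, let X_H = 1 if all 9 edges of H are present in G. Then P[X_H = 1] = p^{9} = (1/3)^{9} = 1/19683.
By linearity: E[X] = Σ_H E[X_H] = 20160 · p^{9} = 20160 · 1/19683 = 2240/2187.
Numerically: E[X] ≈ 1.02.

E[X] = 20160 · (1/3)^{9} = 2240/2187 ≈ 1.02.


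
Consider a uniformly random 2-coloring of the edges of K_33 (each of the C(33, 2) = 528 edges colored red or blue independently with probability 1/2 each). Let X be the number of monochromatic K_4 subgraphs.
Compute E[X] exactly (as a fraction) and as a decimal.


Let X = Σ_S X_S over the C(33, 4) = 40920 subsets S of size 4, where X_S = 1 if the K_4 on S is monochromatic.
For a fixed S, the K_4 on S has C(4, 2) = 6 edges. P[all 6 edges red] = (1/2)^6, and likewise for blue, so P[monochromatic] = 2·(1/2)^6 = 2^{1 − 6} = 1/32.
By linearity: E[X] = C(33, 4) · 2^{1 − 6} = 40920 · 1/32 = 5115/4.
Numerically: E[X] ≈ 1278.750.

E[X] = C(33,4)·2^(1−C(4,2)) = 5115/4 ≈ 1278.750.


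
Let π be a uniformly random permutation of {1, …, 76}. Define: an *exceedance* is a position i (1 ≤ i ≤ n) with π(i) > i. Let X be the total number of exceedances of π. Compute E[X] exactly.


Write X = Σ_{i=1}^{76} X_i, where X_i = 1_{π(i) > i}.
For each fixed i, π(i) is uniform over {1, …, 76} (marginal of a uniform permutation), so P[π(i) > i] = (n − i)/n. Summing: Σ_{i=1}^{76} (n − i)/n = (0 + 1 + … + 75)/76 = 76(76 − 1)/(2·76) = (76 − 1)/2.
Hence E[X] = Σ_{i=1}^{76} (76 − i)/76 = 75/2 ≈ 37.500000.

E[X] = 75/2 = 37.500000.


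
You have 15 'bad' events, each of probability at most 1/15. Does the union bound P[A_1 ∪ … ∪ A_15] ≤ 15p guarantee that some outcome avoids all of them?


Union bound: P[∪_{i=1}^{15} A_i] ≤ Σ_i P[A_i] ≤ 15·p = 15·(1/15) = 1.
Numerically: 1 ≈ 1.0000000.
Is 1 < 1? NO.
Since the bound 1 is ≥ 1, the union bound is uninformative here; it does NOT by itself certify existence.

15·p = 1 ≈ 1.0000000; existence NOT certified by the union bound.


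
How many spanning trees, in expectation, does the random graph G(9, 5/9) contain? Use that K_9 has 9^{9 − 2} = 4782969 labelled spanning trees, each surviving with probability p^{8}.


K_9 has 9^{9 − 2} = 4782969 labelled spanning trees.
For each such spanning tree H, let X_H = 1 if all 8 edges of H are present in G. Then P[X_H = 1] = p^{8} = (5/9)^{8} = 390625/43046721.
By linearity of expectation: E[X] = Σ_H E[X_H] = 4782969 · p^{8} = 4782969 · 390625/43046721 = 390625/9.
Numerically: E[X] ≈ 43402.8.

E[X] = 4782969 · (5/9)^{8} = 390625/9 ≈ 43402.8.


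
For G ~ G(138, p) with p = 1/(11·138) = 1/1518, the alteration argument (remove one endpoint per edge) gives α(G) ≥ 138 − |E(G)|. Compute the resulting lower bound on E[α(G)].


E[|E(G)|] = C(138, 2)·p = 9453 · (1/1518) = 137/22.
E[α(G)] ≥ n − E[|E(G)|] = 138 − 137/22 = 2899/22.
Numerically: ≈ 131.77273.
(This is only a lower bound; the true E[α(G)] may be larger.)

E[α(G)] ≥ 2899/22 ≈ 131.77273.


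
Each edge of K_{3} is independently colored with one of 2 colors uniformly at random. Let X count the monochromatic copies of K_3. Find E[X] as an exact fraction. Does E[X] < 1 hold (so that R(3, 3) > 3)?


E[X] = C(3, 3) · 2^{1 − 3} = 1 · 2^{−2} = 1/4.
As a reduced fraction: E[X] = 1/4 ≈ 0.250.
Is E[X] < 1? YES.
Since E[X] < 1, there exists a 2-coloring of K_{3} with no monochromatic K_3; hence R(3, 3) > 3.

E[X] = 1/4 ≈ 0.250; E[X] < 1, so R(3, 3) > 3.


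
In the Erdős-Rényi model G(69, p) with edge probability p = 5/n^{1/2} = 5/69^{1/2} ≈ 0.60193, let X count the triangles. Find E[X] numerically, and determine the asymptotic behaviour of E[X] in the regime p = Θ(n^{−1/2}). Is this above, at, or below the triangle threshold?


Number of potential triangles: C(69, 3) = 52394.
Each occurs with probability p³ ≈ (0.60193)³ ≈ 2.1809031e-01.
By linearity: E[X] = C(69, 3)·p³ ≈ 52394 · 2.1809031e-01 ≈ 11426.62389.
Since α = 1/2 < 1, p = c/n^{1/2} ≫ 1/n is above the triangle threshold p ~ 1/n. Asymptotically E[X] ~ (c³/6)·n^{3(1−α)} = (5³/6)·n^{1.5} → ∞; triangles are abundant w.h.p.

E[X] ≈ 11426.62389; in regime p = Θ(1/n^{1/2}) E[X] diverges (above the triangle threshold p ~ 1/n).


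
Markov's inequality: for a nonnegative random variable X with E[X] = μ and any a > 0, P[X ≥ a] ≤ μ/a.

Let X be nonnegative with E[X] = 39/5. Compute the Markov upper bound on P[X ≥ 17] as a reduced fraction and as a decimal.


μ = E[X] = 39/5, a = 17.
Markov: P[X ≥ 17] ≤ μ/a = (39/5)/17 = 39/85.
Numerically: ≈ 0.45882.
(Since a = 17 > μ = 7.80000, the bound 39/85 is < 1 and informative.)

P[X ≥ 17] ≤ 39/85 ≈ 0.45882.


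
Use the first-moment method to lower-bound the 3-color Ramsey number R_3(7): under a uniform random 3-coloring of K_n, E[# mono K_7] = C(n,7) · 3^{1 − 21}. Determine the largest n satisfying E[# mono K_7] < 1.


We need C(n, 7) · 3^{1 − 21} < 1, i.e. C(n, 7) < 3^{21 − 1} = 3486784401.
Check values of n near the boundary:
  n = 76: C(76, 7) = 2186189400; 2186189400 < 3486784401? YES
  n = 77: C(77, 7) = 2404808340; 2404808340 < 3486784401? YES
  n = 78: C(78, 7) = 2641902120; 2641902120 < 3486784401? YES
  n = 79: C(79, 7) = 2898753715; 2898753715 < 3486784401? YES
  n = 80: C(80, 7) = 3176716400; 3176716400 < 3486784401? YES
  n = 81: C(81, 7) = 3477216600; 3477216600 < 3486784401? YES
  n = 82: C(82, 7) = 3801756816; 3801756816 < 3486784401? NO
  n = 83: C(83, 7) = 4151918628; 4151918628 < 3486784401? NO
  n = 84: C(84, 7) = 4529365776; 4529365776 < 3486784401? NO
The largest n with C(n, 7) < 3486784401 is n = 81 (where E[X] = 42928600/43046721 ≈ 0.99726). Hence R_3(7) > 81, i.e. R_3(7) ≥ 82.

Largest n = 81; hence R_3(7) > 81.


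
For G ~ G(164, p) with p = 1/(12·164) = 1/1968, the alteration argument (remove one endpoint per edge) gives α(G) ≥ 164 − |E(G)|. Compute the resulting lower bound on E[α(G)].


E[|E(G)|] = C(164, 2)·p = 13366 · (1/1968) = 163/24.
E[α(G)] ≥ n − E[|E(G)|] = 164 − 163/24 = 3773/24.
Numerically: ≈ 157.208.
(This is only a lower bound; the true E[α(G)] may be larger.)

E[α(G)] ≥ 3773/24 ≈ 157.208.


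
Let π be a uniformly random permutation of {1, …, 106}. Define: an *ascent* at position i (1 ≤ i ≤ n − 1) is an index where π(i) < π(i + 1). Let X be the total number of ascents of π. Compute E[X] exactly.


Write X = Σ X_I over i = 1, …, 105, with X_I the indicator of one ascent.
There are 105 indicators.
For each fixed i, the pair (π(i), π(i+1)) is a uniformly random ordered pair of distinct values from {1, …, 106}; by symmetry P[π(i) < π(i+1)] = 1/2.
By linearity: E[X] = 105 · (1/2) = (106 − 1) · (1/2) = 105/2 ≈ 52.5000.

E[X] = 105/2 = 52.5000.


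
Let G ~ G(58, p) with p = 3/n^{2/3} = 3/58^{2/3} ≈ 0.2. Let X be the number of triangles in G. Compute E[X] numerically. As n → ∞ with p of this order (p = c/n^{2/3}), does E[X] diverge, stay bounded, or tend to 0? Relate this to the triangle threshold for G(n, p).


Number of potential triangles: C(58, 3) = 30856.
Each occurs with probability p³ ≈ (0.2)³ ≈ 8.02616e-03.
By linearity: E[X] = C(58, 3)·p³ ≈ 30856 · 8.02616e-03 ≈ 247.655.
Since α = 2/3 < 1, p = c/n^{2/3} ≫ 1/n is above the triangle threshold p ~ 1/n. Asymptotically E[X] ~ (c³/6)·n^{3(1−α)} = (3³/6)·n^{1} → ∞; triangles are abundant w.h.p.

E[X] ≈ 247.655; in regime p = Θ(1/n^{2/3}) E[X] diverges (above the triangle threshold p ~ 1/n).


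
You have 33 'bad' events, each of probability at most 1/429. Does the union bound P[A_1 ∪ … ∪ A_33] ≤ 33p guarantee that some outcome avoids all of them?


Union bound: P[∪_{i=1}^{33} A_i] ≤ Σ_i P[A_i] ≤ 33·p = 33·(1/429) = 1/13.
Numerically: 1/13 ≈ 0.0769.
Is 1/13 < 1? YES.
Since P[∪ A_i] ≤ 1/13 < 1, the complement has P[∩ A_i^c] ≥ 1 − 1/13 = 12/13 > 0, so some outcome avoids every A_i.

33·p = 1/13 ≈ 0.0769; existence CERTIFIED by the union bound.


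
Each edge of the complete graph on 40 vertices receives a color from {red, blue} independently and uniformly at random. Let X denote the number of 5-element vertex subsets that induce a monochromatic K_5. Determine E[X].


Let X = Σ_S X_S over the C(40, 5) = 658008 subsets S of size 5, where X_S = 1 if the K_5 on S is monochromatic.
For a fixed S, the K_5 on S has C(5, 2) = 10 edges. P[all 10 edges red] = (1/2)^10, and likewise for blue, so P[monochromatic] = 2·(1/2)^10 = 2^{1 − 10} = 1/512.
By linearity: E[X] = C(40, 5) · 2^{1 − 10} = 658008 · 1/512 = 82251/64.
Numerically: E[X] ≈ 1285.171875.

E[X] = C(40,5)·2^(1−C(5,2)) = 82251/64 ≈ 1285.171875.


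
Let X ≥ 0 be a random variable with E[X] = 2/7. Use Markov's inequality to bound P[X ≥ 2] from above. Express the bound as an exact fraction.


μ = E[X] = 2/7, a = 2.
Markov: P[X ≥ 2] ≤ μ/a = (2/7)/2 = 1/7.
Numerically: ≈ 0.14286.
(Since a = 2 > μ = 0.28571, the bound 1/7 is < 1 and informative.)

P[X ≥ 2] ≤ 1/7 ≈ 0.14286.


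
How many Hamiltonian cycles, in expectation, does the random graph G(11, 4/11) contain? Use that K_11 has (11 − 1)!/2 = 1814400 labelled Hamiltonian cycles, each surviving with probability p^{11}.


K_11 has (11 − 1)!/2 = 1814400 labelled Hamiltonian cycles.
For each such Hamiltonian cycle H, let X_H = 1 if all 11 edges of H are present in G. Then P[X_H = 1] = p^{11} = (4/11)^{11} = 4194304/285311670611.
By linearity: E[X] = Σ_H E[X_H] = 1814400 · p^{11} = 1814400 · 4194304/285311670611 = 7610145177600/285311670611.
Numerically: E[X] ≈ 26.67.

E[X] = 1814400 · (4/11)^{11} = 7610145177600/285311670611 ≈ 26.67.


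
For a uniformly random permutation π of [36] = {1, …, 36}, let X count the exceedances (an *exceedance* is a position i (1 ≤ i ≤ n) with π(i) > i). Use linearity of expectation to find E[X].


Write X = Σ_{i=1}^{36} X_i, where X_i = 1_{π(i) > i}.
For each fixed i, π(i) is uniform over {1, …, 36} (marginal of a uniform permutation), so P[π(i) > i] = (n − i)/n. Summing: Σ_{i=1}^{36} (n − i)/n = (0 + 1 + … + 35)/36 = 36(36 − 1)/(2·36) = (36 − 1)/2.
Hence E[X] = Σ_{i=1}^{36} (36 − i)/36 = 35/2 ≈ 17.500000.

E[X] = 35/2 = 17.500000.


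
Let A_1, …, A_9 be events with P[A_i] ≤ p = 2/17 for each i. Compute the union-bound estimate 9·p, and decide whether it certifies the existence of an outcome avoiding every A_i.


Union bound: P[∪_{i=1}^{9} A_i] ≤ Σ_i P[A_i] ≤ 9·p = 9·(2/17) = 18/17.
Numerically: 18/17 ≈ 1.0588.
Is 18/17 < 1? NO.
Since the bound 18/17 is ≥ 1, the union bound is uninformative here; it does NOT by itself certify existence.

9·p = 18/17 ≈ 1.0588; existence NOT certified by the union bound.


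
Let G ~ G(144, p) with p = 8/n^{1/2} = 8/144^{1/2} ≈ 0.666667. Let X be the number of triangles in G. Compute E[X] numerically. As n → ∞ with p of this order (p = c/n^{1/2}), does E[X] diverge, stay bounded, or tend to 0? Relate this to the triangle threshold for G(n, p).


Number of potential triangles: C(144, 3) = 487344.
Each occurs with probability p³ ≈ (0.666667)³ ≈ 2.96296296e-01.
By linearity: E[X] = C(144, 3)·p³ ≈ 487344 · 2.96296296e-01 ≈ 144398.222222.
Since α = 1/2 < 1, p = c/n^{1/2} ≫ 1/n is above the triangle threshold p ~ 1/n. Asymptotically E[X] ~ (c³/6)·n^{3(1−α)} = (8³/6)·n^{1.5} → ∞; triangles are abundant w.h.p.

E[X] ≈ 144398.222222; in regime p = Θ(1/n^{1/2}) E[X] diverges (above the triangle threshold p ~ 1/n).


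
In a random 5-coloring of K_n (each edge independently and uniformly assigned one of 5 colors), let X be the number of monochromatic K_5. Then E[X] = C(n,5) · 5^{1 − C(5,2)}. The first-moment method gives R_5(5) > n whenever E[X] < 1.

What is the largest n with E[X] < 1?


We need C(n, 5) · 5^{1 − 10} < 1, i.e. C(n, 5) < 5^{10 − 1} = 1953125.
Check values of n near the boundary:
  n = 46: C(46, 5) = 1370754; 1370754 < 1953125? YES
  n = 47: C(47, 5) = 1533939; 1533939 < 1953125? YES
  n = 48: C(48, 5) = 1712304; 1712304 < 1953125? YES
  n = 49: C(49, 5) = 1906884; 1906884 < 1953125? YES
  n = 50: C(50, 5) = 2118760; 2118760 < 1953125? NO
  n = 51: C(51, 5) = 2349060; 2349060 < 1953125? NO
  n = 52: C(52, 5) = 2598960; 2598960 < 1953125? NO
The largest n with C(n, 5) < 1953125 is n = 49 (where E[X] = 1906884/1953125 ≈ 0.9763). Hence R_5(5) > 49, i.e. R_5(5) ≥ 50.

Largest n = 49; hence R_5(5) > 49.


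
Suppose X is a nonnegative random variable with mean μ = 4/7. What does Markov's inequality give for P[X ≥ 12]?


μ = E[X] = 4/7, a = 12.
Markov: P[X ≥ 12] ≤ μ/a = (4/7)/12 = 1/21.
Numerically: ≈ 0.0476.
(Since a = 12 > μ = 0.5714, the bound 1/21 is < 1 and informative.)

P[X ≥ 12] ≤ 1/21 ≈ 0.0476.


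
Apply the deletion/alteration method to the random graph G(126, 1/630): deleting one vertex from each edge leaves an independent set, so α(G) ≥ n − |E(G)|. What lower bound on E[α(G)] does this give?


E[|E(G)|] = C(126, 2)·p = 7875 · (1/630) = 25/2.
E[α(G)] ≥ n − E[|E(G)|] = 126 − 25/2 = 227/2.
Numerically: ≈ 113.5000.
(This is only a lower bound; the true E[α(G)] may be larger.)

E[α(G)] ≥ 227/2 ≈ 113.5000.


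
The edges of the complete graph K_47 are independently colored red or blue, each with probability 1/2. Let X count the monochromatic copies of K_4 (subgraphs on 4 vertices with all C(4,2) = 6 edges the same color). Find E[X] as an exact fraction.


Let X = Σ_S X_S over the C(47, 4) = 178365 subsets S of size 4, where X_S = 1 if the K_4 on S is monochromatic.
For a fixed S, the K_4 on S has C(4, 2) = 6 edges. P[all 6 edges red] = (1/2)^6, and likewise for blue, so P[monochromatic] = 2·(1/2)^6 = 2^{1 − 6} = 1/32.
By linearity: E[X] = C(47, 4) · 2^{1 − 6} = 178365 · 1/32 = 178365/32.
Numerically: E[X] ≈ 5573.9062.

E[X] = C(47,4)·2^(1−C(4,2)) = 178365/32 ≈ 5573.9062.


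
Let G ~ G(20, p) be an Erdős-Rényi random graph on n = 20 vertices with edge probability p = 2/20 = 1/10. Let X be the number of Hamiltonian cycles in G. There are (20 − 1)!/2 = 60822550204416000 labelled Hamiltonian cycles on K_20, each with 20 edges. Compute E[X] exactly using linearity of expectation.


K_20 has (20 − 1)!/2 = 60822550204416000 labelled Hamiltonian cycles.
For each such Hamiltonian cycle H, let X_H = 1 if all 20 edges of H are present in G. Then P[X_H = 1] = p^{20} = (1/10)^{20} = 1/100000000000000000000.
By linearity of expectation: E[X] = Σ_H E[X_H] = 60822550204416000 · p^{20} = 60822550204416000 · 1/100000000000000000000 = 14849255421/24414062500000.
Numerically: E[X] ≈ 0.0006082.

E[X] = 60822550204416000 · (1/10)^{20} = 14849255421/24414062500000 ≈ 0.0006082.


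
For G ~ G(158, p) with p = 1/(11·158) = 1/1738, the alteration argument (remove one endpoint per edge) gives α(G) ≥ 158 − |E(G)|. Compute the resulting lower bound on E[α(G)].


E[|E(G)|] = C(158, 2)·p = 12403 · (1/1738) = 157/22.
E[α(G)] ≥ n − E[|E(G)|] = 158 − 157/22 = 3319/22.
Numerically: ≈ 150.8636.
(This is only a lower bound; the true E[α(G)] may be larger.)

E[α(G)] ≥ 3319/22 ≈ 150.8636.


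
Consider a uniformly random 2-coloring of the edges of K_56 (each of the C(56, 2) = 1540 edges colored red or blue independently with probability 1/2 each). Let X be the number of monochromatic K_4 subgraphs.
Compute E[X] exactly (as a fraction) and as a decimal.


Let X = Σ_S X_S over the C(56, 4) = 367290 subsets S of size 4, where X_S = 1 if the K_4 on S is monochromatic.
For a fixed S, the K_4 on S has C(4, 2) = 6 edges. P[all 6 edges red] = (1/2)^6, and likewise for blue, so P[monochromatic] = 2·(1/2)^6 = 2^{1 − 6} = 1/32.
By linearity: E[X] = C(56, 4) · 2^{1 − 6} = 367290 · 1/32 = 183645/16.
Numerically: E[X] ≈ 11477.8125.

E[X] = C(56,4)·2^(1−C(4,2)) = 183645/16 ≈ 11477.8125.


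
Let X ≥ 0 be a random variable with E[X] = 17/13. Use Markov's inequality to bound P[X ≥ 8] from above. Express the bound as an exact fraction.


μ = E[X] = 17/13, a = 8.
Markov: P[X ≥ 8] ≤ μ/a = (17/13)/8 = 17/104.
Numerically: ≈ 0.16346.
(Since a = 8 > μ = 1.30769, the bound 17/104 is < 1 and informative.)

P[X ≥ 8] ≤ 17/104 ≈ 0.16346.


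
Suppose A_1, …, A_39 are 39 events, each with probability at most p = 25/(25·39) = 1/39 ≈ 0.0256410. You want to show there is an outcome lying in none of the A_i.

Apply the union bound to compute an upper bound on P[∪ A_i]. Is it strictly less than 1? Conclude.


Union bound: P[∪_{i=1}^{39} A_i] ≤ Σ_i P[A_i] ≤ 39·p = 39·(1/39) = 1.
Numerically: 1 ≈ 1.0000000.
Is 1 < 1? NO.
Since the bound 1 is ≥ 1, the union bound is uninformative here; it does NOT by itself certify existence.

39·p = 1 ≈ 1.0000000; existence NOT certified by the union bound.


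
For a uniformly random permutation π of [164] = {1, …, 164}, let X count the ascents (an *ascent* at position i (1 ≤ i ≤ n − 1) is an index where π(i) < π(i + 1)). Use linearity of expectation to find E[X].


Write X = Σ X_I over i = 1, …, 163, with X_I the indicator of one ascent.
There are 163 indicators.
For each fixed i, the pair (π(i), π(i+1)) is a uniformly random ordered pair of distinct values from {1, …, 164}; by symmetry P[π(i) < π(i+1)] = 1/2.
By linearity: E[X] = 163 · (1/2) = (164 − 1) · (1/2) = 163/2 ≈ 81.5000.

E[X] = 163/2 = 81.5000.


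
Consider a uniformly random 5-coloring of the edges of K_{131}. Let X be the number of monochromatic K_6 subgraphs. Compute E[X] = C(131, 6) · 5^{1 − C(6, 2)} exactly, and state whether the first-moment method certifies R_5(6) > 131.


E[X] = C(131, 6) · 5^{1 − 15} = 6249655776 · 5^{−14} = 6249655776/6103515625.
As a reduced fraction: E[X] = 6249655776/6103515625 ≈ 1.02394.
Is E[X] < 1? NO.
Since E[X] ≥ 1, the first-moment bound is inconclusive at n = 131; it does NOT by itself certify R_5(6) > 131.

E[X] = 6249655776/6103515625 ≈ 1.02394; E[X] ≥ 1; first-moment method inconclusive here.


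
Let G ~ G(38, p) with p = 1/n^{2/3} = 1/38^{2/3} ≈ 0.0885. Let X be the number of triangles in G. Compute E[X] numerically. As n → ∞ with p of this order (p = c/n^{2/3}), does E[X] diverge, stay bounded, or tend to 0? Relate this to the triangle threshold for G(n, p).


Number of potential triangles: C(38, 3) = 8436.
Each occurs with probability p³ ≈ (0.0885)³ ≈ 6.92521e-04.
By linearity: E[X] = C(38, 3)·p³ ≈ 8436 · 6.92521e-04 ≈ 5.842.
Since α = 2/3 < 1, p = c/n^{2/3} ≫ 1/n is above the triangle threshold p ~ 1/n. Asymptotically E[X] ~ (c³/6)·n^{3(1−α)} = (1³/6)·n^{1} → ∞; triangles are abundant w.h.p.

E[X] ≈ 5.842; in regime p = Θ(1/n^{2/3}) E[X] diverges (above the triangle threshold p ~ 1/n).


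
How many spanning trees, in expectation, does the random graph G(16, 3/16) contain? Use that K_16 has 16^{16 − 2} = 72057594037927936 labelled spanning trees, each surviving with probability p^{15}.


K_16 has 16^{16 − 2} = 72057594037927936 labelled spanning trees.
For each such spanning tree H, let X_H = 1 if all 15 edges of H are present in G. Then P[X_H = 1] = p^{15} = (3/16)^{15} = 14348907/1152921504606846976.
By linearity of expectation: E[X] = Σ_H E[X_H] = 72057594037927936 · p^{15} = 72057594037927936 · 14348907/1152921504606846976 = 14348907/16.
Numerically: E[X] ≈ 8.9681e+05.

E[X] = 72057594037927936 · (3/16)^{15} = 14348907/16 ≈ 8.9681e+05.


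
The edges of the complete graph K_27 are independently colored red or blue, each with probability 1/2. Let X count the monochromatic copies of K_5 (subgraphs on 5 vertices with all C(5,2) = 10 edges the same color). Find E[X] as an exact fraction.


Let X = Σ_S X_S over the C(27, 5) = 80730 subsets S of size 5, where X_S = 1 if the K_5 on S is monochromatic.
For a fixed S, the K_5 on S has C(5, 2) = 10 edges. P[all 10 edges red] = (1/2)^10, and likewise for blue, so P[monochromatic] = 2·(1/2)^10 = 2^{1 − 10} = 1/512.
By linearity of expectation: E[X] = C(27, 5) · 2^{1 − 10} = 80730 · 1/512 = 40365/256.
Numerically: E[X] ≈ 157.676.

E[X] = C(27,5)·2^(1−C(5,2)) = 40365/256 ≈ 157.676.


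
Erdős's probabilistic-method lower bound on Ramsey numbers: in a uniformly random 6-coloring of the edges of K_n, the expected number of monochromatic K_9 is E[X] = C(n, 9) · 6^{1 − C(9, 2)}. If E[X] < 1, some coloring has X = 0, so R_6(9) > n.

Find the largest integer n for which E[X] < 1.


We need C(n, 9) · 6^{1 − 36} < 1, i.e. C(n, 9) < 6^{36 − 1} = 1719070799748422591028658176.
Check values of n near the boundary:
  n = 4402: C(4402, 9) = 1696419745356657449393393700; 1696419745356657449393393700 < 1719070799748422591028658176? YES
  n = 4403: C(4403, 9) = 1699894433046281918452233150; 1699894433046281918452233150 < 1719070799748422591028658176? YES
  n = 4404: C(4404, 9) = 1703375445537161676647015880; 1703375445537161676647015880 < 1719070799748422591028658176? YES
  n = 4405: C(4405, 9) = 1706862792900636302463627150; 1706862792900636302463627150 < 1719070799748422591028658176? YES
  n = 4406: C(4406, 9) = 1710356485221788389505285700; 1710356485221788389505285700 < 1719070799748422591028658176? YES
  n = 4407: C(4407, 9) = 1713856532599459170657070050; 1713856532599459170657070050 < 1719070799748422591028658176? YES
  n = 4408: C(4408, 9) = 1717362945146264156457459600; 1717362945146264156457459600 < 1719070799748422591028658176? YES
  n = 4409: C(4409, 9) = 1720875732988608787686577131; 1720875732988608787686577131 < 1719070799748422591028658176? NO
  n = 4410: C(4410, 9) = 1724394906266704102180823710; 1724394906266704102180823710 < 1719070799748422591028658176? NO
  n = 4411: C(4411, 9) = 1727920475134582415883601405; 1727920475134582415883601405 < 1719070799748422591028658176? NO
The largest n with C(n, 9) < 1719070799748422591028658176 is n = 4408 (where E[X] = 35778394690547169926197075/35813974994758803979763712 ≈ 0.999). Hence R_6(9) > 4408, i.e. R_6(9) ≥ 4409.

Largest n = 4408; hence R_6(9) > 4408.


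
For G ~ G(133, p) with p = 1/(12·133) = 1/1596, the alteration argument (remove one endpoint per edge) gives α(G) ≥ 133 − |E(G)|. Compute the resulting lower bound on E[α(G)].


E[|E(G)|] = C(133, 2)·p = 8778 · (1/1596) = 11/2.
E[α(G)] ≥ n − E[|E(G)|] = 133 − 11/2 = 255/2.
Numerically: ≈ 127.50000.
(This is only a lower bound; the true E[α(G)] may be larger.)

E[α(G)] ≥ 255/2 ≈ 127.50000.


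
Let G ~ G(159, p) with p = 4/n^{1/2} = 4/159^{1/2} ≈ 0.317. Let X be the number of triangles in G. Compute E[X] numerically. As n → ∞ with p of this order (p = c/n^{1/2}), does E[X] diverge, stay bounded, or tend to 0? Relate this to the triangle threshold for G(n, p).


Number of potential triangles: C(159, 3) = 657359.
Each occurs with probability p³ ≈ (0.317)³ ≈ 3.19216e-02.
By linearity: E[X] = C(159, 3)·p³ ≈ 657359 · 3.19216e-02 ≈ 20983.933.
Since α = 1/2 < 1, p = c/n^{1/2} ≫ 1/n is above the triangle threshold p ~ 1/n. Asymptotically E[X] ~ (c³/6)·n^{3(1−α)} = (4³/6)·n^{1.5} → ∞; triangles are abundant w.h.p.

E[X] ≈ 20983.933; in regime p = Θ(1/n^{1/2}) E[X] diverges (above the triangle threshold p ~ 1/n).


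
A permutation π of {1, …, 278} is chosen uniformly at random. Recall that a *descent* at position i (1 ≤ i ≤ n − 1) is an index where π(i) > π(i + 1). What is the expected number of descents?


Write X = Σ X_I over i = 1, …, 277, with X_I the indicator of one descent.
There are 277 indicators.
For each fixed i, the pair (π(i), π(i+1)) is a uniformly random ordered pair of distinct values from {1, …, 278}; by symmetry P[π(i) > π(i+1)] = 1/2.
By linearity: E[X] = 277 · (1/2) = (278 − 1) · (1/2) = 277/2 ≈ 138.5000.

E[X] = 277/2 = 138.5000.


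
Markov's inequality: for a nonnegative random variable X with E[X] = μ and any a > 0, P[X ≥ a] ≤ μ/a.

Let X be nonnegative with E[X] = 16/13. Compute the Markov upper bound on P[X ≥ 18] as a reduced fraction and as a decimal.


μ = E[X] = 16/13, a = 18.
Markov: P[X ≥ 18] ≤ μ/a = (16/13)/18 = 8/117.
Numerically: ≈ 0.06838.
(Since a = 18 > μ = 1.23077, the bound 8/117 is < 1 and informative.)

P[X ≥ 18] ≤ 8/117 ≈ 0.06838.


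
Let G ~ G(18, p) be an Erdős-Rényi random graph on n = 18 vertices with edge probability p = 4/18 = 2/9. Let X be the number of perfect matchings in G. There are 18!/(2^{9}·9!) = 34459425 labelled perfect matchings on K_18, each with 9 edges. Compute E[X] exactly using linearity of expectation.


K_18 has 18!/(2^{9}·9!) = 34459425 labelled perfect matchings.
For each such perfect matching H, let X_H = 1 if all 9 edges of H are present in G. Then P[X_H = 1] = p^{9} = (2/9)^{9} = 512/387420489.
By linearity: E[X] = Σ_H E[X_H] = 34459425 · p^{9} = 34459425 · 512/387420489 = 217817600/4782969.
Numerically: E[X] ≈ 45.5402.

E[X] = 34459425 · (2/9)^{9} = 217817600/4782969 ≈ 45.5402.


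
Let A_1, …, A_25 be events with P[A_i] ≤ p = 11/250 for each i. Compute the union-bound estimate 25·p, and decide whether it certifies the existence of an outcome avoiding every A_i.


Union bound: P[∪_{i=1}^{25} A_i] ≤ Σ_i P[A_i] ≤ 25·p = 25·(11/250) = 11/10.
Numerically: 11/10 ≈ 1.100.
Is 11/10 < 1? NO.
Since the bound 11/10 is ≥ 1, the union bound is uninformative here; it does NOT by itself certify existence.

25·p = 11/10 ≈ 1.100; existence NOT certified by the union bound.


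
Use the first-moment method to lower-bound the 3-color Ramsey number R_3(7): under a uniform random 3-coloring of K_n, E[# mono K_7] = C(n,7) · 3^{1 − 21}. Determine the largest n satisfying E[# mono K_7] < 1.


We need C(n, 7) · 3^{1 − 21} < 1, i.e. C(n, 7) < 3^{21 − 1} = 3486784401.
Check values of n near the boundary:
  n = 79: C(79, 7) = 2898753715; 2898753715 < 3486784401? YES
  n = 80: C(80, 7) = 3176716400; 3176716400 < 3486784401? YES
  n = 81: C(81, 7) = 3477216600; 3477216600 < 3486784401? YES
  n = 82: C(82, 7) = 3801756816; 3801756816 < 3486784401? NO
  n = 83: C(83, 7) = 4151918628; 4151918628 < 3486784401? NO
  n = 84: C(84, 7) = 4529365776; 4529365776 < 3486784401? NO
The largest n with C(n, 7) < 3486784401 is n = 81 (where E[X] = 42928600/43046721 ≈ 0.997256). Hence R_3(7) > 81, i.e. R_3(7) ≥ 82.

Largest n = 81; hence R_3(7) > 81.


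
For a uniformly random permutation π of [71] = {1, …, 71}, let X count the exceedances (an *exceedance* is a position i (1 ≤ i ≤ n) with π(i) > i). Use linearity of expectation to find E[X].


Write X = Σ_{i=1}^{71} X_i, where X_i = 1_{π(i) > i}.
For each fixed i, π(i) is uniform over {1, …, 71} (marginal of a uniform permutation), so P[π(i) > i] = (n − i)/n. Summing: Σ_{i=1}^{71} (n − i)/n = (0 + 1 + … + 70)/71 = 71(71 − 1)/(2·71) = (71 − 1)/2.
Hence E[X] = Σ_{i=1}^{71} (71 − i)/71 = 35 ≈ 35.00000.

E[X] = 35 = 35.00000.


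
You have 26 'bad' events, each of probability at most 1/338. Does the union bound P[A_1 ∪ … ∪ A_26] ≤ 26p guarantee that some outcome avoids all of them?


Union bound: P[∪_{i=1}^{26} A_i] ≤ Σ_i P[A_i] ≤ 26·p = 26·(1/338) = 1/13.
Numerically: 1/13 ≈ 0.0769.
Is 1/13 < 1? YES.
Since P[∪ A_i] ≤ 1/13 < 1, the complement has P[∩ A_i^c] ≥ 1 − 1/13 = 12/13 > 0, so some outcome avoids every A_i.

26·p = 1/13 ≈ 0.0769; existence CERTIFIED by the union bound.


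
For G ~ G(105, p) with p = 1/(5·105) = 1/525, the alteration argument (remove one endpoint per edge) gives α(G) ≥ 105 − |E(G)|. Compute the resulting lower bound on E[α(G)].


E[|E(G)|] = C(105, 2)·p = 5460 · (1/525) = 52/5.
E[α(G)] ≥ n − E[|E(G)|] = 105 − 52/5 = 473/5.
Numerically: ≈ 94.6000.
(This is only a lower bound; the true E[α(G)] may be larger.)

E[α(G)] ≥ 473/5 ≈ 94.6000.


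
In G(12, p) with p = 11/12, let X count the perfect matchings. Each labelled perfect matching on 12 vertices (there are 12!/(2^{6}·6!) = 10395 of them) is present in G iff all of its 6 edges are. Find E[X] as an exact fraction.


K_12 has 12!/(2^{6}·6!) = 10395 labelled perfect matchings.
For each such perfect matching H, let X_H = 1 if all 6 edges of H are present in G. Then P[X_H = 1] = p^{6} = (11/12)^{6} = 1771561/2985984.
By linearity of expectation: E[X] = Σ_H E[X_H] = 10395 · p^{6} = 10395 · 1771561/2985984 = 682050985/110592.
Numerically: E[X] ≈ 6167.27.

E[X] = 10395 · (11/12)^{6} = 682050985/110592 ≈ 6167.27.


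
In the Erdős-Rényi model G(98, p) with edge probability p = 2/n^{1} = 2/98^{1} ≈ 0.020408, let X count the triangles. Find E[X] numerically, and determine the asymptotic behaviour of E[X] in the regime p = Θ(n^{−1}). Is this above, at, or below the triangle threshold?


Number of potential triangles: C(98, 3) = 152096.
Each occurs with probability p³ ≈ (0.020408)³ ≈ 8.4998598e-06.
By linearity: E[X] = C(98, 3)·p³ ≈ 152096 · 8.4998598e-06 ≈ 1.29279.
Here α = 1, so p = 2/n is exactly at the triangle threshold p ~ 1/n. Asymptotically E[X] → c³/6 = 2³/6 = 4/3 ≈ 1.33333, a bounded constant. In this regime the triangle count is asymptotically Poisson(c³/6).

E[X] ≈ 1.29279; in regime p = Θ(1/n^{1}) E[X] stays bounded (at the triangle threshold p ~ 1/n).


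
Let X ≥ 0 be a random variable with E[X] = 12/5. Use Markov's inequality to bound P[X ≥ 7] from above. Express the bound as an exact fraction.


μ = E[X] = 12/5, a = 7.
Markov: P[X ≥ 7] ≤ μ/a = (12/5)/7 = 12/35.
Numerically: ≈ 0.3429.
(Since a = 7 > μ = 2.4000, the bound 12/35 is < 1 and informative.)

P[X ≥ 7] ≤ 12/35 ≈ 0.3429.


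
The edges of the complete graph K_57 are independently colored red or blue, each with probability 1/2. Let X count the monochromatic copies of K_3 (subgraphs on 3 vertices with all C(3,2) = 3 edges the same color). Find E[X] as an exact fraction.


Let X = Σ_S X_S over the C(57, 3) = 29260 subsets S of size 3, where X_S = 1 if the K_3 on S is monochromatic.
For a fixed S, the K_3 on S has C(3, 2) = 3 edges. P[all 3 edges red] = (1/2)^3, and likewise for blue, so P[monochromatic] = 2·(1/2)^3 = 2^{1 − 3} = 1/4.
Summing: E[X] = C(57, 3) · 2^{1 − 3} = 29260 · 1/4 = 7315.
Numerically: E[X] ≈ 7315.000.

E[X] = C(57,3)·2^(1−C(3,2)) = 7315 ≈ 7315.000.


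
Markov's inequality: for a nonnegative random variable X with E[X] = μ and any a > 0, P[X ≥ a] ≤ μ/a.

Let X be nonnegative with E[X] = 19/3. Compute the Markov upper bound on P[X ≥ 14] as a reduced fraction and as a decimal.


μ = E[X] = 19/3, a = 14.
Markov: P[X ≥ 14] ≤ μ/a = (19/3)/14 = 19/42.
Numerically: ≈ 0.4524.
(Since a = 14 > μ = 6.3333, the bound 19/42 is < 1 and informative.)

P[X ≥ 14] ≤ 19/42 ≈ 0.4524.


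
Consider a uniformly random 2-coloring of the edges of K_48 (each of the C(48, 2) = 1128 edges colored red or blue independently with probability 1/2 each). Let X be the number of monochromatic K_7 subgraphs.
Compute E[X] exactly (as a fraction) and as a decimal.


Let X = Σ_S X_S over the C(48, 7) = 73629072 subsets S of size 7, where X_S = 1 if the K_7 on S is monochromatic.
For a fixed S, the K_7 on S has C(7, 2) = 21 edges. P[all 21 edges red] = (1/2)^21, and likewise for blue, so P[monochromatic] = 2·(1/2)^21 = 2^{1 − 21} = 1/1048576.
By linearity: E[X] = C(48, 7) · 2^{1 − 21} = 73629072 · 1/1048576 = 4601817/65536.
Numerically: E[X] ≈ 70.218.

E[X] = C(48,7)·2^(1−C(7,2)) = 4601817/65536 ≈ 70.218.


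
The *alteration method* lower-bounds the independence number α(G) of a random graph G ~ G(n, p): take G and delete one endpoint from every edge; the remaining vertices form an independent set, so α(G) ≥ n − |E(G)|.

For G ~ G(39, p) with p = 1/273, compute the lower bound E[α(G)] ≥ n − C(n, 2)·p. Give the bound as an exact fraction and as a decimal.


E[|E(G)|] = C(39, 2)·p = 741 · (1/273) = 19/7.
E[α(G)] ≥ n − E[|E(G)|] = 39 − 19/7 = 254/7.
Numerically: ≈ 36.2857.
(This is only a lower bound; the true E[α(G)] may be larger.)

E[α(G)] ≥ 254/7 ≈ 36.2857.


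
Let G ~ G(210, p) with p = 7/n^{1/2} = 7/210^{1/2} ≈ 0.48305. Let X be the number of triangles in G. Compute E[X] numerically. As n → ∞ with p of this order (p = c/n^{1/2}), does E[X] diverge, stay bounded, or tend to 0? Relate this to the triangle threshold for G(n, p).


Number of potential triangles: C(210, 3) = 1521520.
Each occurs with probability p³ ≈ (0.48305)³ ≈ 1.1271071e-01.
By linearity: E[X] = C(210, 3)·p³ ≈ 1521520 · 1.1271071e-01 ≈ 171491.59648.
Since α = 1/2 < 1, p = c/n^{1/2} ≫ 1/n is above the triangle threshold p ~ 1/n. Asymptotically E[X] ~ (c³/6)·n^{3(1−α)} = (7³/6)·n^{1.5} → ∞; triangles are abundant w.h.p.

E[X] ≈ 171491.59648; in regime p = Θ(1/n^{1/2}) E[X] diverges (above the triangle threshold p ~ 1/n).


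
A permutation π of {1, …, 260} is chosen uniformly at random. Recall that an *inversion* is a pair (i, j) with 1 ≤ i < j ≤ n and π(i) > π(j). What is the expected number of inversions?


Write X = Σ X_I over the C(260, 2) = 33670 pairs i < j, with X_I the indicator of one inversion.
There are 33670 indicators.
For each fixed pair i < j, the values π(i) and π(j) are two distinct elements of {1, …, 260} in uniformly random order; by symmetry P[π(i) > π(j)] = 1/2.
By linearity: E[X] = 33670 · (1/2) = C(260, 2) · (1/2) = 33670/2 = 16835 ≈ 16835.00000.

E[X] = 16835 = 16835.00000.
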